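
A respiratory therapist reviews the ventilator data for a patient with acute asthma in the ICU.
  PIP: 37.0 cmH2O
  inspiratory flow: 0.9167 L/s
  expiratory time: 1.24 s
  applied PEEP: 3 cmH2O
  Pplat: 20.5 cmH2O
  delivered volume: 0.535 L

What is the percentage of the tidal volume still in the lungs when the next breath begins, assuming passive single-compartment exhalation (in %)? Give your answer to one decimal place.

R = (PIP − Pplat)/V̇ = (37.0 − 20.5) / 0.9167 = 16.5/0.9167 = 17.999 cmH2O·s/L.
C = Vt/(Pplat − PEEP) = 535.0 / (20.5 − 3) = 535.0/17.5 = 30.571 mL/cmH2O.
τ = R × C = 17.999 × 0.03057 L/cmH2O = 0.5502 s.
Fraction remaining at end-expiration = e^(−Te/τ) = e^(−1.24/0.5502) = 0.105 → 10.5%.

10.5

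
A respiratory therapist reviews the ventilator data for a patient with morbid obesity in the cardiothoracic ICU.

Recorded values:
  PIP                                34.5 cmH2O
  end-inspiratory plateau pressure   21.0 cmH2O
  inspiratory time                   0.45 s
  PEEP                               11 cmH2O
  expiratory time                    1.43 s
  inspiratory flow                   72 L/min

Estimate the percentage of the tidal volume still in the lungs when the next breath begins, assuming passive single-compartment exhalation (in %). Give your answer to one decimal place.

9.5

Flow: 72 L/min ÷ 60 = 1.2 L/s.
Vt = flow × Ti = 1.2 L/s × 0.45 s × 1000 mL/L = 540.0 mL.
R = (PIP − Pplat)/V̇ = (34.5 − 21.0) / 1.2 = 13.5/1.2 = 11.25 cmH2O·s/L.
C = Vt/(Pplat − PEEP) = 540.0 / (21.0 − 11) = 540.0/10.0 = 54.0 mL/cmH2O.
τ = R × C = 11.25 × 0.054 L/cmH2O = 0.6075 s.
Fraction remaining at end-expiration = e^(−Te/τ) = e^(−1.43/0.6075) = 0.095 → 9.5%.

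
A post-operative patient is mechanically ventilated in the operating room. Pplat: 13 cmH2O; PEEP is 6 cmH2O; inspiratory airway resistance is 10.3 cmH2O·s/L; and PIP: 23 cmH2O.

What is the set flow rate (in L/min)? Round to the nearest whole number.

58

flow = (PIP − Pplat) / Raw = (23 − 13) / 10.3 = 0.9709 L/s × 60 = 58.254 L/min.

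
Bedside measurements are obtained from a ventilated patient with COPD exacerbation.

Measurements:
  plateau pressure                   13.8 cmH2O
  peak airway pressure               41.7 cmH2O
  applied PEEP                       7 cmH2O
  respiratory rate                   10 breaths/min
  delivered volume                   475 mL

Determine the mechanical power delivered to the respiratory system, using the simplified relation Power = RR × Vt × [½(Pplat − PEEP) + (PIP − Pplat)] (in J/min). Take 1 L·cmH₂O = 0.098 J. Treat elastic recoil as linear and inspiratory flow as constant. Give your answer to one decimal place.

Per-breath work = Vt × [½(Pplat−PEEP) + (PIP−Pplat)] = 0.475 × [0.5×6.8 + 27.9] = 0.475 × 31.3 = 14.868 L·cmH2O.
Power = 10 × 14.868 = 148.68 L·cmH2O/min.
× 0.098 J/(L·cmH2O) → 14.571 J/min.

14.6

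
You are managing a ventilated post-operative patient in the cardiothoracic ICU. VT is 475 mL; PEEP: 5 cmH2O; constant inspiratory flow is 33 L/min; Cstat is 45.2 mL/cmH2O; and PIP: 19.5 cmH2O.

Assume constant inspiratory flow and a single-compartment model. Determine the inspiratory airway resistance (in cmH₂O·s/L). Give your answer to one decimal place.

7.3

Flow: 33 L/min ÷ 60 = 0.55 L/s.
Equation of motion (constant flow): PIP = Vt/C + R·V̇ + PEEP.
R·V̇ = PIP − Vt/C − PEEP = 19.5 − 475/45.2 − 5 = 19.5 − 10.509 − 5 = 3.991 cmH2O.
R = 3.991 / 0.55 = 7.256 cmH2O·s/L.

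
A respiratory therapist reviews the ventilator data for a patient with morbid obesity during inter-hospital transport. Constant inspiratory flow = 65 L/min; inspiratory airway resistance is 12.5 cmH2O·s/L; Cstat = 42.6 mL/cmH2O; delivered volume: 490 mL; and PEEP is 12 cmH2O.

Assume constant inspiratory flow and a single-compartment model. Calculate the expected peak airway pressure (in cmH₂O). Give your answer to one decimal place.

Flow: 65 L/min ÷ 60 = 1.0833 L/s.
Equation of motion (constant flow): PIP = Vt/C + R·V̇ + PEEP.
PIP = 490/42.6 + 12.5×1.0833 + 12 = 11.502 + 13.541 + 12 = 37.043 cmH2O.

37.0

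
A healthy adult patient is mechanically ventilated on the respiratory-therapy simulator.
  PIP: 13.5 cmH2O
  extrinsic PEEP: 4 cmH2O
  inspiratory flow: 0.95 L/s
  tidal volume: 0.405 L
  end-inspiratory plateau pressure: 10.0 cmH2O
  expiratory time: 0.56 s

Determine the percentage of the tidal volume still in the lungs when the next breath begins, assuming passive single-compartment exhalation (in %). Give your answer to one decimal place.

10.5

R = (PIP − Pplat)/V̇ = (13.5 − 10.0) / 0.95 = 3.5/0.95 = 3.684 cmH2O·s/L.
C = Vt/(Pplat − PEEP) = 405.0 / (10.0 − 4) = 405.0/6.0 = 67.5 mL/cmH2O.
τ = R × C = 3.684 × 0.0675 L/cmH2O = 0.2487 s.
Fraction remaining at end-expiration = e^(−Te/τ) = e^(−0.56/0.2487) = 0.1052 → 10.52%.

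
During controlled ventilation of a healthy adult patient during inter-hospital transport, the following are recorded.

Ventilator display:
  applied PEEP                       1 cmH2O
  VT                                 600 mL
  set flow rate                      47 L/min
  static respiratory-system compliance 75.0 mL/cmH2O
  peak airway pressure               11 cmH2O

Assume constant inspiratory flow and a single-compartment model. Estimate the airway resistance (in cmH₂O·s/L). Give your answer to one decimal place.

Flow: 47 L/min ÷ 60 = 0.7833 L/s.
Equation of motion (constant flow): PIP = Vt/C + R·V̇ + PEEP.
R·V̇ = PIP − Vt/C − PEEP = 11 − 600/75.0 − 1 = 11 − 8.0 − 1 = 2.0 cmH2O.
R = 2.0 / 0.7833 = 2.553 cmH2O·s/L.

2.6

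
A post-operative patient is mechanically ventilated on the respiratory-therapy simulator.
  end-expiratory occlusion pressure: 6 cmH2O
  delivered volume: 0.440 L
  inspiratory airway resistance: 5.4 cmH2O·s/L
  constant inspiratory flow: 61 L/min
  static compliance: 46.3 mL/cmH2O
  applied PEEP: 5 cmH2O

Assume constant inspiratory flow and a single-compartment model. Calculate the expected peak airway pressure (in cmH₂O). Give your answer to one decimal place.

21.0

Flow: 61 L/min ÷ 60 = 1.0167 L/s.
Total PEEP = 6 cmH2O (set 5 + intrinsic 1); this is the baseline alveolar pressure.
Equation of motion (constant flow): PIP = Vt/C + R·V̇ + PEEP.
PIP = 440/46.3 + 5.4×1.0167 + 6 = 9.503 + 5.49 + 6 = 20.993 cmH2O.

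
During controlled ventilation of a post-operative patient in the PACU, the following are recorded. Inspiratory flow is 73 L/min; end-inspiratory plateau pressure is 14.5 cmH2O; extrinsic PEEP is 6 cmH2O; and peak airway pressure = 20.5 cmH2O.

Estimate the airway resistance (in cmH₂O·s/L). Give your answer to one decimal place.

Flow: 73 L/min ÷ 60 = 1.2167 L/s.
Raw = (PIP − Pplat) / flow = (20.5 − 14.5) / 1.2167 = 6.0 / 1.2167 = 4.931 cmH2O·s/L.

4.9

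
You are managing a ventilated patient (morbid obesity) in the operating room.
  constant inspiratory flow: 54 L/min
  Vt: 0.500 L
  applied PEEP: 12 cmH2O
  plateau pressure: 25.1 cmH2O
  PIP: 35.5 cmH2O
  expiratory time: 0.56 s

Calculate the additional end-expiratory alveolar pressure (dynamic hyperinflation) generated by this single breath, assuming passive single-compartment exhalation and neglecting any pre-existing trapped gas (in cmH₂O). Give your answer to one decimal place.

Flow: 54 L/min ÷ 60 = 0.9 L/s.
R = (PIP − Pplat)/V̇ = (35.5 − 25.1) / 0.9 = 10.4/0.9 = 11.556 cmH2O·s/L.
C = Vt/(Pplat − PEEP) = 500.0 / (25.1 − 12) = 500.0/13.1 = 38.168 mL/cmH2O.
τ = R × C = 11.556 × 0.03817 L/cmH2O = 0.4411 s.
Fraction remaining = e^(−Te/τ) = e^(−0.56/0.4411) = 0.281; trapped volume = 500.0 × 0.281 = 140.5 mL.
Additional alveolar pressure from trapping ≈ V_trapped / C = 140.5 / 38.168 = 3.681 cmH2O.

3.7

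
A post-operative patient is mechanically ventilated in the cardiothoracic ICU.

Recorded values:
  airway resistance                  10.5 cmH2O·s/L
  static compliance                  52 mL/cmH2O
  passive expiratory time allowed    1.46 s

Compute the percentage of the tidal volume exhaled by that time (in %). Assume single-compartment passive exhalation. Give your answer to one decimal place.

τ = R × C = 10.5 × 52 mL/cmH2O = 10.5 × 0.052 L/cmH2O = 0.546 s.
Passive exhalation: V(t)/V₀ = e^(−t/τ) = e^(−1.46/0.546) = 0.06898.
Fraction exhaled = 1 − 0.06898 = 0.931 → 93.1%.

93.1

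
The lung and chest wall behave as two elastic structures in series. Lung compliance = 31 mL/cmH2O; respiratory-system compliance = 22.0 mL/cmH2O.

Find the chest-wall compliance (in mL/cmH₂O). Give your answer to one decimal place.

1/Ccw = 1/Crs − 1/CL.
1/Ccw = 1/22.0 − 1/31 = 0.0132.
Ccw = 75.758 mL/cmH2O.

75.8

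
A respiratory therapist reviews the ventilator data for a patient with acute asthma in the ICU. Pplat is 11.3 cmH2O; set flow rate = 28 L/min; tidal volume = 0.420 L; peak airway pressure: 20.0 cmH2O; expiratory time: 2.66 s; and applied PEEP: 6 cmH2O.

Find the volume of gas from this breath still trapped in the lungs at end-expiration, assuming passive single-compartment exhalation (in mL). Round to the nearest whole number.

69

Flow: 28 L/min ÷ 60 = 0.4667 L/s.
R = (PIP − Pplat)/V̇ = (20.0 − 11.3) / 0.4667 = 8.7/0.4667 = 18.642 cmH2O·s/L.
C = Vt/(Pplat − PEEP) = 420.0 / (11.3 − 6) = 420.0/5.3 = 79.245 mL/cmH2O.
τ = R × C = 18.642 × 0.07925 L/cmH2O = 1.477 s.
Fraction remaining = e^(−Te/τ) = e^(−2.66/1.477) = 0.1651.
Trapped volume = 420.0 × 0.1651 = 69.342 mL.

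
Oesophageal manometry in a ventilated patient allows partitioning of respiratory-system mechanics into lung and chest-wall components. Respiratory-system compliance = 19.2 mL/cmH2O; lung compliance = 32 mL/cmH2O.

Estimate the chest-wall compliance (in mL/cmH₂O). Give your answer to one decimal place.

48.0

1/Ccw = 1/Crs − 1/CL.
1/Ccw = 1/19.2 − 1/32 = 0.02083.
Ccw = 48.008 mL/cmH2O.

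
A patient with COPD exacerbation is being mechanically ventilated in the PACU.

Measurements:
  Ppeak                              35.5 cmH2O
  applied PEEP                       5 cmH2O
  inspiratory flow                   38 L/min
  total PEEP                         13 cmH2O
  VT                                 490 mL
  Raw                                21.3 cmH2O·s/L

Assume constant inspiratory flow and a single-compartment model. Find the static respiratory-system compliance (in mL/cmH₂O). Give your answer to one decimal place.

Flow: 38 L/min ÷ 60 = 0.6333 L/s.
Total PEEP = 13 cmH2O (set 5 + intrinsic 8); this is the baseline alveolar pressure.
Equation of motion (constant flow): PIP = Vt/C + R·V̇ + PEEP.
Vt/C = PIP − R·V̇ − PEEP = 35.5 − 21.3×0.6333 − 13 = 35.5 − 13.489 − 13 = 9.011 cmH2O.
C = Vt / 9.011 = 490 / 9.011 = 54.378 mL/cmH2O.

54.4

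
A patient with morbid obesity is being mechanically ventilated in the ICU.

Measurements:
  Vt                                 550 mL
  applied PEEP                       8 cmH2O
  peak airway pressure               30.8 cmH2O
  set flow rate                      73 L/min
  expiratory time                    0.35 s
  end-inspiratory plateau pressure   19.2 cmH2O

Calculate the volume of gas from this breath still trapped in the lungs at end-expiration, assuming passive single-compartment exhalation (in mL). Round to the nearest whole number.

260

Flow: 73 L/min ÷ 60 = 1.2167 L/s.
R = (PIP − Pplat)/V̇ = (30.8 − 19.2) / 1.2167 = 11.6/1.2167 = 9.534 cmH2O·s/L.
C = Vt/(Pplat − PEEP) = 550.0 / (19.2 − 8) = 550.0/11.2 = 49.107 mL/cmH2O.
τ = R × C = 9.534 × 0.04911 L/cmH2O = 0.4682 s.
Fraction remaining = e^(−Te/τ) = e^(−0.35/0.4682) = 0.4735.
Trapped volume = 550.0 × 0.4735 = 260.43 mL.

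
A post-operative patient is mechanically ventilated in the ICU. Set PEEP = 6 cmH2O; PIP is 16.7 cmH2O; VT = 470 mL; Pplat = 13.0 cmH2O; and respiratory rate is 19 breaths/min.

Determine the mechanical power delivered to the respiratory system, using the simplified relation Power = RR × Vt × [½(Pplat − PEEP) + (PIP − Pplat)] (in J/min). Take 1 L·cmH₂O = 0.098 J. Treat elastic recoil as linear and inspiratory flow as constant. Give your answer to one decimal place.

Per-breath work = Vt × [½(Pplat−PEEP) + (PIP−Pplat)] = 0.470 × [0.5×7.0 + 3.7] = 0.470 × 7.2 = 3.384 L·cmH2O.
Power = 19 × 3.384 = 64.296 L·cmH2O/min.
× 0.098 J/(L·cmH2O) → 6.301 J/min.

6.3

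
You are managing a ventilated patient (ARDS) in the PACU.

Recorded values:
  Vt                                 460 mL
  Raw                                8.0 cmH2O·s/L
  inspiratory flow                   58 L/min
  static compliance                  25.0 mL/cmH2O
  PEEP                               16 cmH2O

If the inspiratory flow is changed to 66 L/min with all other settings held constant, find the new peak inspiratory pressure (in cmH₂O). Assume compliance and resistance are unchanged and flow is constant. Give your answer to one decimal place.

Flow: 58 L/min ÷ 60 = 0.9667 L/s.
New flow: 66 L/min ÷ 60 = 1.1 L/s.
PIP = Vt/C + R·V̇ + PEEP (constant-flow equation of motion).
Only the resistive term changes: ΔPIP = R × ΔV̇ = 8.0 × (1.1 − 0.9667) = 8.0 × 0.1333 = 1.066 cmH2O.
Original PIP = 460/25.0 + 8.0×0.9667 + 16 = 42.134 cmH2O; new PIP = 42.134 + (1.066) = 43.2 cmH2O.

43.2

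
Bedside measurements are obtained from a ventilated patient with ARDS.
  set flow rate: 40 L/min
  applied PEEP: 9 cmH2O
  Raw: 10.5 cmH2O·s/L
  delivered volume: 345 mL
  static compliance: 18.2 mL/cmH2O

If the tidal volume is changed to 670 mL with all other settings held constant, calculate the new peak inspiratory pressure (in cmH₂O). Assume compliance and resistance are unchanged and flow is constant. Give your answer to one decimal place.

Flow: 40 L/min ÷ 60 = 0.6667 L/s.
PIP = Vt/C + R·V̇ + PEEP (constant-flow equation of motion).
Only the elastic term changes: ΔPIP = ΔVt / C = (670 − 345) / 18.2 = 17.857 cmH2O.
Original PIP = 345/18.2 + 10.5×0.6667 + 9 = 34.956 cmH2O; new PIP = 34.956 + (17.857) = 52.813 cmH2O.

52.8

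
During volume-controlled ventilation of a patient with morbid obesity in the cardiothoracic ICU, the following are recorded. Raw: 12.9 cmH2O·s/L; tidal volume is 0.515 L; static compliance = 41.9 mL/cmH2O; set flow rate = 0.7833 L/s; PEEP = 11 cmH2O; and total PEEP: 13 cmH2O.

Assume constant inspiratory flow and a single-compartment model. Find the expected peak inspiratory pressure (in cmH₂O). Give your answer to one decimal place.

35.4

Total PEEP = 13 cmH2O (set 11 + intrinsic 2); this is the baseline alveolar pressure.
Equation of motion (constant flow): PIP = Vt/C + R·V̇ + PEEP.
PIP = 515/41.9 + 12.9×0.7833 + 13 = 12.291 + 10.105 + 13 = 35.396 cmH2O.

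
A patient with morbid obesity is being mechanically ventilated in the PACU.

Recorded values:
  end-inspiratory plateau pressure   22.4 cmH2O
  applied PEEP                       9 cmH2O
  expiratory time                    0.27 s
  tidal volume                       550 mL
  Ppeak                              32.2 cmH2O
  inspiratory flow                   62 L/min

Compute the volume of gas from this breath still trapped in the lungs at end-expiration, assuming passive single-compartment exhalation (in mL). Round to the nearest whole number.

Flow: 62 L/min ÷ 60 = 1.0333 L/s.
R = (PIP − Pplat)/V̇ = (32.2 − 22.4) / 1.0333 = 9.8/1.0333 = 9.484 cmH2O·s/L.
C = Vt/(Pplat − PEEP) = 550.0 / (22.4 − 9) = 550.0/13.4 = 41.045 mL/cmH2O.
τ = R × C = 9.484 × 0.04105 L/cmH2O = 0.3893 s.
Fraction remaining = e^(−Te/τ) = e^(−0.27/0.3893) = 0.4998.
Trapped volume = 550.0 × 0.4998 = 274.89 mL.

275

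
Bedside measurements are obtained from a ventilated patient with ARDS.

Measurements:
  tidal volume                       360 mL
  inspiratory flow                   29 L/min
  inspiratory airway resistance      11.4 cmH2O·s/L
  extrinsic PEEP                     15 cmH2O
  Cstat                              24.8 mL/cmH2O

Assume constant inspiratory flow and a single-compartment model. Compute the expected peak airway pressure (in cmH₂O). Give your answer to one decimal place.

35.0

Flow: 29 L/min ÷ 60 = 0.4833 L/s.
Equation of motion (constant flow): PIP = Vt/C + R·V̇ + PEEP.
PIP = 360/24.8 + 11.4×0.4833 + 15 = 14.516 + 5.51 + 15 = 35.026 cmH2O.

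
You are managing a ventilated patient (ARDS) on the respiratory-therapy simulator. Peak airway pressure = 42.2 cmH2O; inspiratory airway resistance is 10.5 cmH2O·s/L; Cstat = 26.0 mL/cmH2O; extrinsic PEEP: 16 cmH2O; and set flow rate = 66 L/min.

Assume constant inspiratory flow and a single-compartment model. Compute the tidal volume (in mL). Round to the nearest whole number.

381

Flow: 66 L/min ÷ 60 = 1.1 L/s.
Equation of motion (constant flow): PIP = Vt/C + R·V̇ + PEEP.
Vt/C = PIP − R·V̇ − PEEP = 42.2 − 11.55 − 16 = 14.65 cmH2O.
Vt = C × 14.65 = 26.0 × 14.65 = 380.9 mL.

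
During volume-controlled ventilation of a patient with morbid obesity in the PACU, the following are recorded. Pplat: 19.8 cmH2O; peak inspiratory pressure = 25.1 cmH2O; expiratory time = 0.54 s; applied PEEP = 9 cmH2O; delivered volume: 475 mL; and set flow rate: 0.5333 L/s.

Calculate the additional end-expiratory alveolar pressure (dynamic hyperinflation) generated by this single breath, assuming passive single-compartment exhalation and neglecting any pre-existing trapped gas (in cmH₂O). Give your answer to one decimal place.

3.1

R = (PIP − Pplat)/V̇ = (25.1 − 19.8) / 0.5333 = 5.3/0.5333 = 9.938 cmH2O·s/L.
C = Vt/(Pplat − PEEP) = 475.0 / (19.8 − 9) = 475.0/10.8 = 43.981 mL/cmH2O.
τ = R × C = 9.938 × 0.04398 L/cmH2O = 0.4371 s.
Fraction remaining = e^(−Te/τ) = e^(−0.54/0.4371) = 0.2907; trapped volume = 475.0 × 0.2907 = 138.08 mL.
Additional alveolar pressure from trapping ≈ V_trapped / C = 138.08 / 43.981 = 3.14 cmH2O.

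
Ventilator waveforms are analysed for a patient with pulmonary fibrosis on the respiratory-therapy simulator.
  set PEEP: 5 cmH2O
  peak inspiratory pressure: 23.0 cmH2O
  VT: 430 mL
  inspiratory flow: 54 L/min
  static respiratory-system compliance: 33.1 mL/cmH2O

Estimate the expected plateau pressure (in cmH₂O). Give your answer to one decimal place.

18.0

Pplat = PEEP + Vt / Cstat = 5 + 430 / 33.1 = 5 + 12.991 = 17.991 cmH2O.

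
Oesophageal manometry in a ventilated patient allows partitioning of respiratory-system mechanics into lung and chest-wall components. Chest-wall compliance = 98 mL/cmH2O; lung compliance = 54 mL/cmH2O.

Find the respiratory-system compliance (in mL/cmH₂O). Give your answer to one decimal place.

Lung and chest wall are elastances in series: 1/Crs = 1/CL + 1/Ccw.
1/Crs = 1/54 + 1/98 = 0.02872.
Crs = 34.819 mL/cmH2O.

34.8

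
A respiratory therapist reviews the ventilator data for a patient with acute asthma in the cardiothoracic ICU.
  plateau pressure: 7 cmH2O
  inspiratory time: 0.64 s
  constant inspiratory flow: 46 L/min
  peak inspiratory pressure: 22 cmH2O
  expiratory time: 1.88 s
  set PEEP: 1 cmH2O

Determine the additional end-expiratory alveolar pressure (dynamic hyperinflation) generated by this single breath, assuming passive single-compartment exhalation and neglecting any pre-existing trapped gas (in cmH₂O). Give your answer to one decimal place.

1.9

Flow: 46 L/min ÷ 60 = 0.7667 L/s.
Vt = flow × Ti = 0.7667 L/s × 0.64 s × 1000 mL/L = 490.69 mL.
R = (PIP − Pplat)/V̇ = (22 − 7) / 0.7667 = 15.0/0.7667 = 19.564 cmH2O·s/L.
C = Vt/(Pplat − PEEP) = 490.69 / (7 − 1) = 490.69/6.0 = 81.782 mL/cmH2O.
τ = R × C = 19.564 × 0.08178 L/cmH2O = 1.6 s.
Fraction remaining = e^(−Te/τ) = e^(−1.88/1.6) = 0.3088; trapped volume = 490.69 × 0.3088 = 151.53 mL.
Additional alveolar pressure from trapping ≈ V_trapped / C = 151.53 / 81.782 = 1.853 cmH2O.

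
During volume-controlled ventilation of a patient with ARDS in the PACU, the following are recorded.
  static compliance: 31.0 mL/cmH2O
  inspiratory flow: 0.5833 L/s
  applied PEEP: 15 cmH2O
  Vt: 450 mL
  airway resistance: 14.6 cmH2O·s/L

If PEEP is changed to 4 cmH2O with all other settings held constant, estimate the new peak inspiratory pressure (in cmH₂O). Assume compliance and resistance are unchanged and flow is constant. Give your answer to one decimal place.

27.0

PIP = Vt/C + R·V̇ + PEEP (constant-flow equation of motion).
Only the baseline term changes: ΔPIP = ΔPEEP = 4 − 15 = -11.0 cmH2O.
Original PIP = 450/31.0 + 14.6×0.5833 + 15 = 38.032 cmH2O; new PIP = 38.032 + (-11.0) = 27.032 cmH2O.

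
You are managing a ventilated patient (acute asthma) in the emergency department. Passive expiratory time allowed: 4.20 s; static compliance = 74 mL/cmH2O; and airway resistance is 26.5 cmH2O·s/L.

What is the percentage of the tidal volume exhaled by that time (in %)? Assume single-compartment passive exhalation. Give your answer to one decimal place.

88.3

τ = R × C = 26.5 × 74 mL/cmH2O = 26.5 × 0.074 L/cmH2O = 1.961 s.
Passive exhalation: V(t)/V₀ = e^(−t/τ) = e^(−4.20/1.961) = 0.1174.
Fraction exhaled = 1 − 0.1174 = 0.8826 → 88.26%.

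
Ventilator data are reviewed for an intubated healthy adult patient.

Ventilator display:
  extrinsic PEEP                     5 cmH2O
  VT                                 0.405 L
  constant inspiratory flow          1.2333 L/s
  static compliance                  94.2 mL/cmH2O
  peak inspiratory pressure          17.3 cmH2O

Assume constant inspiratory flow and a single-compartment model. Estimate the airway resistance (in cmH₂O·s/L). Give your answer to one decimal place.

Equation of motion (constant flow): PIP = Vt/C + R·V̇ + PEEP.
R·V̇ = PIP − Vt/C − PEEP = 17.3 − 405/94.2 − 5 = 17.3 − 4.299 − 5 = 8.001 cmH2O.
R = 8.001 / 1.2333 = 6.487 cmH2O·s/L.

6.5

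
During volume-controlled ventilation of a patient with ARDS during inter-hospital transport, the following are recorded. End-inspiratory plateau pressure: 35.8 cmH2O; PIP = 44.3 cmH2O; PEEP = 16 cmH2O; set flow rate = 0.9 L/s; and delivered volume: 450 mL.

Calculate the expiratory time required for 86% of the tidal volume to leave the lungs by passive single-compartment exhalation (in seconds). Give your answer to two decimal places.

0.42

R = (PIP − Pplat)/V̇ = (44.3 − 35.8) / 0.9 = 8.5/0.9 = 9.444 cmH2O·s/L.
C = Vt/(Pplat − PEEP) = 450.0 / (35.8 − 16) = 450.0/19.8 = 22.727 mL/cmH2O.
τ = R × C = 9.444 × 0.02273 L/cmH2O = 0.2147 s.
t = −τ·ln(1 − 0.86) = −0.2147·ln(0.14) = 0.4221 s.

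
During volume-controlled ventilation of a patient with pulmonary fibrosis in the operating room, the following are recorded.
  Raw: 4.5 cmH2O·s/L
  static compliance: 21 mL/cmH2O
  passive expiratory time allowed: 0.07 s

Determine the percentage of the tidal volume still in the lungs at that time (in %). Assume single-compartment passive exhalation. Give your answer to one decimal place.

τ = R × C = 4.5 × 21 mL/cmH2O = 4.5 × 0.021 L/cmH2O = 0.0945 s.
Passive exhalation: V(t)/V₀ = e^(−t/τ) = e^(−0.07/0.0945) = 0.4768.
Fraction remaining = 0.4768 → 47.68%.

47.7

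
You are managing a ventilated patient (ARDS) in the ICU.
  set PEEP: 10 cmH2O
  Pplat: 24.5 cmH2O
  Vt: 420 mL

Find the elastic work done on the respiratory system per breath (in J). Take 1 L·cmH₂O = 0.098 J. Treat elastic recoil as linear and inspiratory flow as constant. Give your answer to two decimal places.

Elastic work ≈ ½ × (Pplat − PEEP) × Vt = 0.5 × (24.5 − 10) × 0.420 L = 0.5 × 14.5 × 0.420 = 3.045 L·cmH2O.
× 0.098 J/(L·cmH2O) → 0.2984 J.

0.30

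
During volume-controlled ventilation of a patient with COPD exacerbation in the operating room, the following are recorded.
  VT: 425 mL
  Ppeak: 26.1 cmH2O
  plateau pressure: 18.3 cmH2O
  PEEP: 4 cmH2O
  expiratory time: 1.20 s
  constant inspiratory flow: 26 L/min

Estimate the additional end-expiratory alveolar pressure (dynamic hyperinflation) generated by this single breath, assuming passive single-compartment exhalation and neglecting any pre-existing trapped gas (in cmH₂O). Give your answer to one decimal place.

Flow: 26 L/min ÷ 60 = 0.4333 L/s.
R = (PIP − Pplat)/V̇ = (26.1 − 18.3) / 0.4333 = 7.8/0.4333 = 18.001 cmH2O·s/L.
C = Vt/(Pplat − PEEP) = 425.0 / (18.3 − 4) = 425.0/14.3 = 29.72 mL/cmH2O.
τ = R × C = 18.001 × 0.02972 L/cmH2O = 0.535 s.
Fraction remaining = e^(−Te/τ) = e^(−1.20/0.535) = 0.1061; trapped volume = 425.0 × 0.1061 = 45.093 mL.
Additional alveolar pressure from trapping ≈ V_trapped / C = 45.093 / 29.72 = 1.517 cmH2O.

1.5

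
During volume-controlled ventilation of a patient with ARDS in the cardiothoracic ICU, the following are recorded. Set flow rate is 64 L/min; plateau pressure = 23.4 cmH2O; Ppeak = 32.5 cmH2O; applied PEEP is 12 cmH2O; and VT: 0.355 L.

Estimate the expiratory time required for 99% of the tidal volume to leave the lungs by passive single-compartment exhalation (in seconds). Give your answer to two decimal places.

Flow: 64 L/min ÷ 60 = 1.0667 L/s.
R = (PIP − Pplat)/V̇ = (32.5 − 23.4) / 1.0667 = 9.1/1.0667 = 8.531 cmH2O·s/L.
C = Vt/(Pplat − PEEP) = 355.0 / (23.4 − 12) = 355.0/11.4 = 31.14 mL/cmH2O.
τ = R × C = 8.531 × 0.03114 L/cmH2O = 0.2657 s.
t = −τ·ln(1 − 0.99) = −0.2657·ln(0.01) = 1.224 s.

1.22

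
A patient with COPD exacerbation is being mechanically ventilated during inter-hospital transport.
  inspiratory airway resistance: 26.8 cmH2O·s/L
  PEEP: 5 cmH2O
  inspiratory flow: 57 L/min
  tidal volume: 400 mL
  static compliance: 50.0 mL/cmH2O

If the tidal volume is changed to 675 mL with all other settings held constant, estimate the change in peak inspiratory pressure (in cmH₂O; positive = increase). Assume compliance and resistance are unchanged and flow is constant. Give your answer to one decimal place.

PIP = Vt/C + R·V̇ + PEEP (constant-flow equation of motion).
Only the elastic term changes: ΔPIP = ΔVt / C = (675 − 400) / 50.0 = 5.5 cmH2O.

5.5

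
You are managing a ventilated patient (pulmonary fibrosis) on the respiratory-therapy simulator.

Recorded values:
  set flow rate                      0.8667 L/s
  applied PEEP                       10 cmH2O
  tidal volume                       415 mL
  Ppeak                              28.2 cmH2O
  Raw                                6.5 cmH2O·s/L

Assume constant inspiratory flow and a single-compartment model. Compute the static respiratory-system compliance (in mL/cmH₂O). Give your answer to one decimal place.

33.0

Equation of motion (constant flow): PIP = Vt/C + R·V̇ + PEEP.
Vt/C = PIP − R·V̇ − PEEP = 28.2 − 6.5×0.8667 − 10 = 28.2 − 5.634 − 10 = 12.566 cmH2O.
C = Vt / 12.566 = 415 / 12.566 = 33.026 mL/cmH2O.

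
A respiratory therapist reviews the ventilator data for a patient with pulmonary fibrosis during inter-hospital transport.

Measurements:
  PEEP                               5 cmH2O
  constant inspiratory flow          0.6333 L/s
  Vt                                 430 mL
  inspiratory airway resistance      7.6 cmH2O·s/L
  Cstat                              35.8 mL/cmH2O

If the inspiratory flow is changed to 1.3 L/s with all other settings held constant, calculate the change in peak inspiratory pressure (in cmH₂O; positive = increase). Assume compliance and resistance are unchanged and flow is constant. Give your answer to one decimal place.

5.1

PIP = Vt/C + R·V̇ + PEEP (constant-flow equation of motion).
Only the resistive term changes: ΔPIP = R × ΔV̇ = 7.6 × (1.3 − 0.6333) = 7.6 × 0.6667 = 5.067 cmH2O.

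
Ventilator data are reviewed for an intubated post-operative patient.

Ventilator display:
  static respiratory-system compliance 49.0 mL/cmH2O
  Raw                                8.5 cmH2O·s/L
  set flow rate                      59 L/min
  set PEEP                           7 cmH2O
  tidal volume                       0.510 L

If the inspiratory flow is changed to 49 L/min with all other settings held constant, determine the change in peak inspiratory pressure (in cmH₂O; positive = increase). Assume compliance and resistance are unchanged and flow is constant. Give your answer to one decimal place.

Flow: 59 L/min ÷ 60 = 0.9833 L/s.
New flow: 49 L/min ÷ 60 = 0.8167 L/s.
PIP = Vt/C + R·V̇ + PEEP (constant-flow equation of motion).
Only the resistive term changes: ΔPIP = R × ΔV̇ = 8.5 × (0.8167 − 0.9833) = 8.5 × -0.1666 = -1.416 cmH2O.

-1.4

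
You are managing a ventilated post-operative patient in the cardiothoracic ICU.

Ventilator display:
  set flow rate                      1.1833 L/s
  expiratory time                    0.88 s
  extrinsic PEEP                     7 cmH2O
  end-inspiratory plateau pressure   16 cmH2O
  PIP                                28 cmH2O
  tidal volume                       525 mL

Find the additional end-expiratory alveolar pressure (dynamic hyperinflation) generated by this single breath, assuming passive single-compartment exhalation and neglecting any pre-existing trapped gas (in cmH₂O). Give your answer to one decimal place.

R = (PIP − Pplat)/V̇ = (28 − 16) / 1.1833 = 12.0/1.1833 = 10.141 cmH2O·s/L.
C = Vt/(Pplat − PEEP) = 525.0 / (16 − 7) = 525.0/9.0 = 58.333 mL/cmH2O.
τ = R × C = 10.141 × 0.05833 L/cmH2O = 0.5915 s.
Fraction remaining = e^(−Te/τ) = e^(−0.88/0.5915) = 0.2259; trapped volume = 525.0 × 0.2259 = 118.6 mL.
Additional alveolar pressure from trapping ≈ V_trapped / C = 118.6 / 58.333 = 2.033 cmH2O.

2.0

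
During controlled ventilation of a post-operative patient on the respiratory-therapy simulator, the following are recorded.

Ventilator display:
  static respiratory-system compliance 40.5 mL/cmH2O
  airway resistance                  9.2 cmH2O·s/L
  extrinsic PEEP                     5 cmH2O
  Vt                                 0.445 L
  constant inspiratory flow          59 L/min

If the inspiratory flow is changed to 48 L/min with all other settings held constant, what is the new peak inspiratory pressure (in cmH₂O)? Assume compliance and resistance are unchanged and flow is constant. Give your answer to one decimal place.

23.3

Flow: 59 L/min ÷ 60 = 0.9833 L/s.
New flow: 48 L/min ÷ 60 = 0.8 L/s.
PIP = Vt/C + R·V̇ + PEEP (constant-flow equation of motion).
Only the resistive term changes: ΔPIP = R × ΔV̇ = 9.2 × (0.8 − 0.9833) = 9.2 × -0.1833 = -1.686 cmH2O.
Original PIP = 445/40.5 + 9.2×0.9833 + 5 = 25.034 cmH2O; new PIP = 25.034 + (-1.686) = 23.348 cmH2O.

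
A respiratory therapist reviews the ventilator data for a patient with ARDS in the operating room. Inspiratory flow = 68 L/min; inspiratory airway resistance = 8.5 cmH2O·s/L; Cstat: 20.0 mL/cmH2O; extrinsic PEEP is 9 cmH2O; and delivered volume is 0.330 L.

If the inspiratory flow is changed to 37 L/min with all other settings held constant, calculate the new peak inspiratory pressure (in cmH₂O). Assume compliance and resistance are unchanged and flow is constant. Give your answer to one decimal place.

Flow: 68 L/min ÷ 60 = 1.1333 L/s.
New flow: 37 L/min ÷ 60 = 0.6167 L/s.
PIP = Vt/C + R·V̇ + PEEP (constant-flow equation of motion).
Only the resistive term changes: ΔPIP = R × ΔV̇ = 8.5 × (0.6167 − 1.1333) = 8.5 × -0.5166 = -4.391 cmH2O.
Original PIP = 330/20.0 + 8.5×1.1333 + 9 = 35.133 cmH2O; new PIP = 35.133 + (-4.391) = 30.742 cmH2O.

30.7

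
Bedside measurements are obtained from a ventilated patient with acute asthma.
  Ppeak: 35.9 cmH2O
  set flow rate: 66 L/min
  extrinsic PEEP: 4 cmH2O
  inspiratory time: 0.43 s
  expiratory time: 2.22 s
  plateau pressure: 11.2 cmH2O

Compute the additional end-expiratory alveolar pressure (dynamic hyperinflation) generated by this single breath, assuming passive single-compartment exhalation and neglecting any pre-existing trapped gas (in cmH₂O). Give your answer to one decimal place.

1.6

Flow: 66 L/min ÷ 60 = 1.1 L/s.
Vt = flow × Ti = 1.1 L/s × 0.43 s × 1000 mL/L = 473.0 mL.
R = (PIP − Pplat)/V̇ = (35.9 − 11.2) / 1.1 = 24.7/1.1 = 22.455 cmH2O·s/L.
C = Vt/(Pplat − PEEP) = 473.0 / (11.2 − 4) = 473.0/7.2 = 65.694 mL/cmH2O.
τ = R × C = 22.455 × 0.06569 L/cmH2O = 1.475 s.
Fraction remaining = e^(−Te/τ) = e^(−2.22/1.475) = 0.222; trapped volume = 473.0 × 0.222 = 105.01 mL.
Additional alveolar pressure from trapping ≈ V_trapped / C = 105.01 / 65.694 = 1.598 cmH2O.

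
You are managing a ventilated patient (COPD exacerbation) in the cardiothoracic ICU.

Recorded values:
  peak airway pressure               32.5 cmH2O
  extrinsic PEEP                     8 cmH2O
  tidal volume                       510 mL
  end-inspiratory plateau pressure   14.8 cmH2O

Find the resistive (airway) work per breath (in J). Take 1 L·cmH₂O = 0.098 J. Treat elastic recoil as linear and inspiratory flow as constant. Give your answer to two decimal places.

With constant inspiratory flow the resistive pressure is constant at PIP − Pplat = 32.5 − 14.8 = 17.7 cmH2O, so resistive work = 17.7 × 0.510 = 9.027 L·cmH2O.
× 0.098 J/(L·cmH2O) → 0.8846 J.

0.88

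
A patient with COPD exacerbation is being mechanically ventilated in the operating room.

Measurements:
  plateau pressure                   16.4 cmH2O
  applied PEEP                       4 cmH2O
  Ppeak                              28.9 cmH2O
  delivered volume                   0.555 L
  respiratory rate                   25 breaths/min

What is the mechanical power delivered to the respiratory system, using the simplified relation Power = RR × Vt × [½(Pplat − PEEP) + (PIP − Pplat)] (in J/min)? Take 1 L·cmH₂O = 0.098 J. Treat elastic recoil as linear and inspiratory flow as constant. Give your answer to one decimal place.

25.4

Per-breath work = Vt × [½(Pplat−PEEP) + (PIP−Pplat)] = 0.555 × [0.5×12.4 + 12.5] = 0.555 × 18.7 = 10.379 L·cmH2O.
Power = 25 × 10.379 = 259.48 L·cmH2O/min.
× 0.098 J/(L·cmH2O) → 25.429 J/min.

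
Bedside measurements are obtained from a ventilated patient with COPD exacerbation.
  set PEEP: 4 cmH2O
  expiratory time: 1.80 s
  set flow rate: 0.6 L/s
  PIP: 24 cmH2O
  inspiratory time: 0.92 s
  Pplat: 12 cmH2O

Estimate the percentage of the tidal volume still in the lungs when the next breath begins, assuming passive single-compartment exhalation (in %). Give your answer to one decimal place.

Vt = flow × Ti = 0.6 L/s × 0.92 s × 1000 mL/L = 552.0 mL.
R = (PIP − Pplat)/V̇ = (24 − 12) / 0.6 = 12.0/0.6 = 20.0 cmH2O·s/L.
C = Vt/(Pplat − PEEP) = 552.0 / (12 − 4) = 552.0/8.0 = 69.0 mL/cmH2O.
τ = R × C = 20.0 × 0.069 L/cmH2O = 1.38 s.
Fraction remaining at end-expiration = e^(−Te/τ) = e^(−1.80/1.38) = 0.2713 → 27.13%.

27.1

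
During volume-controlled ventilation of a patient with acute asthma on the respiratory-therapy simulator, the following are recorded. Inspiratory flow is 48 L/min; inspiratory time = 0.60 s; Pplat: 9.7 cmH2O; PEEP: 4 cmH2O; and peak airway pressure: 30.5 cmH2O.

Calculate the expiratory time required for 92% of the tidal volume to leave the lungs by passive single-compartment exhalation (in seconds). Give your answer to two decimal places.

5.53

Flow: 48 L/min ÷ 60 = 0.8 L/s.
Vt = flow × Ti = 0.8 L/s × 0.60 s × 1000 mL/L = 480.0 mL.
R = (PIP − Pplat)/V̇ = (30.5 − 9.7) / 0.8 = 20.8/0.8 = 26.0 cmH2O·s/L.
C = Vt/(Pplat − PEEP) = 480.0 / (9.7 − 4) = 480.0/5.7 = 84.211 mL/cmH2O.
τ = R × C = 26.0 × 0.08421 L/cmH2O = 2.189 s.
t = −τ·ln(1 − 0.92) = −2.189·ln(0.08) = 5.529 s.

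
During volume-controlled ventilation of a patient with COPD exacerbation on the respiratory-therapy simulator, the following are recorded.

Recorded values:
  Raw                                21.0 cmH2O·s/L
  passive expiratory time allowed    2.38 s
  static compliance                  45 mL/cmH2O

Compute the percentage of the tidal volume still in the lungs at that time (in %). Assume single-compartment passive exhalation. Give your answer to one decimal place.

τ = R × C = 21.0 × 45 mL/cmH2O = 21.0 × 0.045 L/cmH2O = 0.945 s.
Passive exhalation: V(t)/V₀ = e^(−t/τ) = e^(−2.38/0.945) = 0.08058.
Fraction remaining = 0.08058 → 8.058%.

8.1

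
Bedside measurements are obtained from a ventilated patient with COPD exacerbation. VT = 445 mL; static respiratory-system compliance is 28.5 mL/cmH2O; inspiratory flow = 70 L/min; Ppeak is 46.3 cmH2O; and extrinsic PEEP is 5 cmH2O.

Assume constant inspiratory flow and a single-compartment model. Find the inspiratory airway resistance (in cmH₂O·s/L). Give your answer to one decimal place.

22.0

Flow: 70 L/min ÷ 60 = 1.1667 L/s.
Equation of motion (constant flow): PIP = Vt/C + R·V̇ + PEEP.
R·V̇ = PIP − Vt/C − PEEP = 46.3 − 445/28.5 − 5 = 46.3 − 15.614 − 5 = 25.686 cmH2O.
R = 25.686 / 1.1667 = 22.016 cmH2O·s/L.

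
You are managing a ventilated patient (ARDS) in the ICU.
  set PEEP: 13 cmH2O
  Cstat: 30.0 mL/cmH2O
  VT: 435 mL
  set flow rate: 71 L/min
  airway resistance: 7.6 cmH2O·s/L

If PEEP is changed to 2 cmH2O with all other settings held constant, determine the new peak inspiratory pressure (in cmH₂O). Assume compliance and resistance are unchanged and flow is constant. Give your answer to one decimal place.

Flow: 71 L/min ÷ 60 = 1.1833 L/s.
PIP = Vt/C + R·V̇ + PEEP (constant-flow equation of motion).
Only the baseline term changes: ΔPIP = ΔPEEP = 2 − 13 = -11.0 cmH2O.
Original PIP = 435/30.0 + 7.6×1.1833 + 13 = 36.493 cmH2O; new PIP = 36.493 + (-11.0) = 25.493 cmH2O.

25.5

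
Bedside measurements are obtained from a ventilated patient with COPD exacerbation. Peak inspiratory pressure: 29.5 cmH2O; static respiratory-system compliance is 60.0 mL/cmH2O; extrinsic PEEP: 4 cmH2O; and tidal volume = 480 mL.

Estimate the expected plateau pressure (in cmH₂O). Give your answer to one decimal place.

Pplat = PEEP + Vt / Cstat = 4 + 480 / 60.0 = 4 + 8.0 = 12.0 cmH2O.

12.0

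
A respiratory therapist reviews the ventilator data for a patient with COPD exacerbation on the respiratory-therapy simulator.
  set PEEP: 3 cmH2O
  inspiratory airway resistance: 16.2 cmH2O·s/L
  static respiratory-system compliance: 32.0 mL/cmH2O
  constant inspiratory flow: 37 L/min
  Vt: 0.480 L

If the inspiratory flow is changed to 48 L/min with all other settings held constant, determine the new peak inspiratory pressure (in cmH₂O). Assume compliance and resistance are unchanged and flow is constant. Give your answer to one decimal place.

31.0

Flow: 37 L/min ÷ 60 = 0.6167 L/s.
New flow: 48 L/min ÷ 60 = 0.8 L/s.
PIP = Vt/C + R·V̇ + PEEP (constant-flow equation of motion).
Only the resistive term changes: ΔPIP = R × ΔV̇ = 16.2 × (0.8 − 0.6167) = 16.2 × 0.1833 = 2.969 cmH2O.
Original PIP = 480/32.0 + 16.2×0.6167 + 3 = 27.991 cmH2O; new PIP = 27.991 + (2.969) = 30.96 cmH2O.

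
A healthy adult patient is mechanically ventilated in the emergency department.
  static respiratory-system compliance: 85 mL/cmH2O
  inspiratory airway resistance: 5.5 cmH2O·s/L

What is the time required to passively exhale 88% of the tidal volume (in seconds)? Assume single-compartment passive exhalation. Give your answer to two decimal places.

τ = R × C = 5.5 × 85 mL/cmH2O = 5.5 × 0.085 L/cmH2O = 0.4675 s.
Exhaled fraction f = 1 − e^(−t/τ) → t = −τ·ln(1 − f) = −0.4675·ln(0.12) = 0.9912 s.

0.99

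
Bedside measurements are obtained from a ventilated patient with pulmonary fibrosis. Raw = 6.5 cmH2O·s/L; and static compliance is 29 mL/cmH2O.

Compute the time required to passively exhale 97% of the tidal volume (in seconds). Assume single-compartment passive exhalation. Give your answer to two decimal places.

0.66

τ = R × C = 6.5 × 29 mL/cmH2O = 6.5 × 0.029 L/cmH2O = 0.1885 s.
Exhaled fraction f = 1 − e^(−t/τ) → t = −τ·ln(1 − f) = −0.1885·ln(0.03) = 0.661 s.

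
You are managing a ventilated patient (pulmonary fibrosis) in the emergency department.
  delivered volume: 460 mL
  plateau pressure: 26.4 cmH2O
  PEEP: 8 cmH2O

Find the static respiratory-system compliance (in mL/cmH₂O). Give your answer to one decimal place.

Cstat = Vt / (Pplat − PEEP) = 460 / (26.4 − 8) = 460 / 18.4 = 25.0 mL/cmH2O.

25.0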